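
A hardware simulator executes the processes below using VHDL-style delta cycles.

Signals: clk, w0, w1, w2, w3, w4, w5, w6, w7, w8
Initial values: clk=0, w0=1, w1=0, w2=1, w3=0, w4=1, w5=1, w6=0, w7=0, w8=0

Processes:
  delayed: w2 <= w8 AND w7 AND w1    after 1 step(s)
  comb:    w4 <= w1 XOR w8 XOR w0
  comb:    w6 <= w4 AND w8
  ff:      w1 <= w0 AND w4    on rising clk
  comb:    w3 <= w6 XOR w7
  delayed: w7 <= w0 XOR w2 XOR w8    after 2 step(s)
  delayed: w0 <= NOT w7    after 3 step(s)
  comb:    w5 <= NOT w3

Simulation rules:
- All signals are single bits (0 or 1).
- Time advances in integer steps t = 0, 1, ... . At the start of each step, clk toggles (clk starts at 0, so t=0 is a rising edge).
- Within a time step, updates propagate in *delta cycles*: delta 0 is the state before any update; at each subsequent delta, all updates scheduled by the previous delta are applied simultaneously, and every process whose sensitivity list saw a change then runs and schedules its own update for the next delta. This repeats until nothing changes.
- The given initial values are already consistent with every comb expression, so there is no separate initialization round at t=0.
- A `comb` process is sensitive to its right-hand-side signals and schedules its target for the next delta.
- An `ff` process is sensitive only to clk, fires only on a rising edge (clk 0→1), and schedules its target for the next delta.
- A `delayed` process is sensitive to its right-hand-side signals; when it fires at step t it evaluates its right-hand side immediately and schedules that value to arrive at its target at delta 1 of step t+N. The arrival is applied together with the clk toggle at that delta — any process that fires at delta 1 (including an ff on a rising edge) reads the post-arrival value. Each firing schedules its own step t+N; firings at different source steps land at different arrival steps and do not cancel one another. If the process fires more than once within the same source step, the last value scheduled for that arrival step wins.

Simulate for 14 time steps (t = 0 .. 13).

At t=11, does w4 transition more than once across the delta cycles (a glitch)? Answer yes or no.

no

t=0 Δ0: w4=1 w2=1 w1=0 w5=1 w8=0 clk=0 w0=1 w6=0 w7=0 w3=0
  Δ1: clk:0→1
  Δ2: w1:0→1
  Δ3: w4:1→0
  (3Δ to stable)
t=1 Δ0: w4=0 w2=1 w1=1 w5=1 w8=0 clk=1 w0=1 w6=0 w7=0 w3=0
  Δ1: w2:1→0, clk:1→0
  (1Δ to stable)
t=2 Δ0: w4=0 w2=0 w1=1 w5=1 w8=0 clk=0 w0=1 w6=0 w7=0 w3=0
  Δ1: clk:0→1
  Δ2: w1:1→0
  Δ3: w4:0→1
  (3Δ to stable)
t=3 Δ0: w4=1 w2=0 w1=0 w5=1 w8=0 clk=1 w0=1 w6=0 w7=0 w3=0
  Δ1: clk:1→0, w7:0→1
  Δ2: w3:0→1
  Δ3: w5:1→0
  (3Δ to stable)
t=4 Δ0: w4=1 w2=0 w1=0 w5=0 w8=0 clk=0 w0=1 w6=0 w7=1 w3=1
  Δ1: clk:0→1
  Δ2: w1:0→1
  Δ3: w4:1→0
  (3Δ to stable)
t=5 Δ0: w4=0 w2=0 w1=1 w5=0 w8=0 clk=1 w0=1 w6=0 w7=1 w3=1
  Δ1: clk:1→0
  (1Δ to stable)
t=6 Δ0: w4=0 w2=0 w1=1 w5=0 w8=0 clk=0 w0=1 w6=0 w7=1 w3=1
  Δ1: clk:0→1, w0:1→0
  Δ2: w4:0→1, w1:1→0
  Δ3: w4:1→0
  (3Δ to stable)
t=7 Δ0: w4=0 w2=0 w1=0 w5=0 w8=0 clk=1 w0=0 w6=0 w7=1 w3=1
  Δ1: clk:1→0
  (1Δ to stable)
t=8 Δ0: w4=0 w2=0 w1=0 w5=0 w8=0 clk=0 w0=0 w6=0 w7=1 w3=1
  Δ1: clk:0→1, w7:1→0
  Δ2: w3:1→0
  Δ3: w5:0→1
  (3Δ to stable)
t=9 Δ0: w4=0 w2=0 w1=0 w5=1 w8=0 clk=1 w0=0 w6=0 w7=0 w3=0
  Δ1: clk:1→0
  (1Δ to stable)
t=10 Δ0: w4=0 w2=0 w1=0 w5=1 w8=0 clk=0 w0=0 w6=0 w7=0 w3=0
  Δ1: clk:0→1
  (1Δ to stable)
t=11 Δ0: w4=0 w2=0 w1=0 w5=1 w8=0 clk=1 w0=0 w6=0 w7=0 w3=0
  Δ1: clk:1→0, w0:0→1
  Δ2: w4:0→1
  (2Δ to stable)
t=12 Δ0: w4=1 w2=0 w1=0 w5=1 w8=0 clk=0 w0=1 w6=0 w7=0 w3=0
  Δ1: clk:0→1
  Δ2: w1:0→1
  Δ3: w4:1→0
  (3Δ to stable)
t=13 Δ0: w4=0 w2=0 w1=1 w5=1 w8=0 clk=1 w0=1 w6=0 w7=0 w3=0
  Δ1: clk:1→0, w7:0→1
  Δ2: w3:0→1
  Δ3: w5:1→0
  (3Δ to stable)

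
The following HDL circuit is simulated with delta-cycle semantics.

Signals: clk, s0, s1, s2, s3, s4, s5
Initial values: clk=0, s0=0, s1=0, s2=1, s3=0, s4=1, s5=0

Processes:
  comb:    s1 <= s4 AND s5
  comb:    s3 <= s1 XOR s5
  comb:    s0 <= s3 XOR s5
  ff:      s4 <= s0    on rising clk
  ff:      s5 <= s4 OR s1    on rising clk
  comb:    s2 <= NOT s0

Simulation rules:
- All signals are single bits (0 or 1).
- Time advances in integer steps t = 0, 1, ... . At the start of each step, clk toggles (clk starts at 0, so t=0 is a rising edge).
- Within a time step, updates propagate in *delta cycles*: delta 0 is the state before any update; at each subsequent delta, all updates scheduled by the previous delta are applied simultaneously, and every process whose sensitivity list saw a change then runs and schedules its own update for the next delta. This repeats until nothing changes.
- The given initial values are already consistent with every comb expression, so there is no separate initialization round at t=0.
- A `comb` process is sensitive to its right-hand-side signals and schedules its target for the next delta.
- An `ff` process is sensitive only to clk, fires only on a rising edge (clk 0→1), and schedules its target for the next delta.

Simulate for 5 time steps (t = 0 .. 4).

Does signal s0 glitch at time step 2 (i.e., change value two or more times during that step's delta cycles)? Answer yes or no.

t0.Δ0 s2=1 s1=0 s5=0 clk=0 s4=1 s3=0 s0=0
t0.Δ1 s2=1 s1=0 s5=0 clk=1 s4=1 s3=0 s0=0
t0.Δ2 s2=1 s1=0 s5=1 clk=1 s4=0 s3=0 s0=0
t0.Δ3 s2=1 s1=0 s5=1 clk=1 s4=0 s3=1 s0=1
t0.Δ4 s2=0 s1=0 s5=1 clk=1 s4=0 s3=1 s0=0
t0.Δ5 s2=1 s1=0 s5=1 clk=1 s4=0 s3=1 s0=0
t1.Δ0 s2=1 s1=0 s5=1 clk=1 s4=0 s3=1 s0=0
t1.Δ1 s2=1 s1=0 s5=1 clk=0 s4=0 s3=1 s0=0
t2.Δ0 s2=1 s1=0 s5=1 clk=0 s4=0 s3=1 s0=0
t2.Δ1 s2=1 s1=0 s5=1 clk=1 s4=0 s3=1 s0=0
t2.Δ2 s2=1 s1=0 s5=0 clk=1 s4=0 s3=1 s0=0
t2.Δ3 s2=1 s1=0 s5=0 clk=1 s4=0 s3=0 s0=1
t2.Δ4 s2=0 s1=0 s5=0 clk=1 s4=0 s3=0 s0=0
t2.Δ5 s2=1 s1=0 s5=0 clk=1 s4=0 s3=0 s0=0
t3.Δ0 s2=1 s1=0 s5=0 clk=1 s4=0 s3=0 s0=0
t3.Δ1 s2=1 s1=0 s5=0 clk=0 s4=0 s3=0 s0=0
t4.Δ0 s2=1 s1=0 s5=0 clk=0 s4=0 s3=0 s0=0
t4.Δ1 s2=1 s1=0 s5=0 clk=1 s4=0 s3=0 s0=0

yes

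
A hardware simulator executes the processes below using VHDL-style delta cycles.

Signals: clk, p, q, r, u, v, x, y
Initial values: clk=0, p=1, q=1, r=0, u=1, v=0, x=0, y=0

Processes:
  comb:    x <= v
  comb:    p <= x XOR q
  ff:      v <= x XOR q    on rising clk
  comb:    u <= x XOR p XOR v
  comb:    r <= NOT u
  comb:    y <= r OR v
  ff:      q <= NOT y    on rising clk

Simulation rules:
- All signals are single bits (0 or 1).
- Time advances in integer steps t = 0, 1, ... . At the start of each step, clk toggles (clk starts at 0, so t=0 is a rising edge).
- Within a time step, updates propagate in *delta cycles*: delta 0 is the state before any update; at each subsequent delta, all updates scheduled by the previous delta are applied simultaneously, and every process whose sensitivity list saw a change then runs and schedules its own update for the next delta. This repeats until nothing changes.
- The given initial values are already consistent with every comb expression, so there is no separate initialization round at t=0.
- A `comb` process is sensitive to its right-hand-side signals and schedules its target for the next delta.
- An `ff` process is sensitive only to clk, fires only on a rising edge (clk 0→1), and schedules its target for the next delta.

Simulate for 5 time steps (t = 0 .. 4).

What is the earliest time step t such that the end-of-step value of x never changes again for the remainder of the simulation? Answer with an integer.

[bits: r,u,x,y,clk,q,v,p]
t=0: Δ0=01000101 Δ1=01001101 Δ2=01001111 Δ3=00111111 Δ4=11111110 Δ5=00111110 Δ6=10111110 | 6Δ
t=1: Δ0=10111110 Δ1=10110110 | 1Δ
t=2: Δ0=10110110 Δ1=10111110 Δ2=10111000 Δ3=11011001 Δ4=01011000 Δ5=00001000 Δ6=10001000 Δ7=10011000 | 7Δ
t=3: Δ0=10011000 Δ1=10010000 | 1Δ
t=4: Δ0=10010000 Δ1=10011000 | 1Δ

2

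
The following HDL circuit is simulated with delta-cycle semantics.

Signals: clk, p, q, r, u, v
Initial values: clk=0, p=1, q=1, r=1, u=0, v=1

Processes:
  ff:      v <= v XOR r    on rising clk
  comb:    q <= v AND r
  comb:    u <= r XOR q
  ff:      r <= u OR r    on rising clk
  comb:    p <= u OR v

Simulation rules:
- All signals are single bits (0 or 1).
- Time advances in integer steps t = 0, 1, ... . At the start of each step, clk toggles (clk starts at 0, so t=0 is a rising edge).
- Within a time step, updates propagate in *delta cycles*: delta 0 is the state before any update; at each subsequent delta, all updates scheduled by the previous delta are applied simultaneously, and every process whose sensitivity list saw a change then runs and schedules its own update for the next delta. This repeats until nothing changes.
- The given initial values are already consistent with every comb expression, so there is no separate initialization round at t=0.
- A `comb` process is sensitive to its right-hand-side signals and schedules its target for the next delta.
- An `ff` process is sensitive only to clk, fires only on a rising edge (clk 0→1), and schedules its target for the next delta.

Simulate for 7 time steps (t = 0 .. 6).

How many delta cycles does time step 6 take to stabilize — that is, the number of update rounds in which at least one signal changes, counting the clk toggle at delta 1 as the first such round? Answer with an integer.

4

t0.Δ0 v=1 p=1 q=1 u=0 clk=0 r=1
t0.Δ1 v=1 p=1 q=1 u=0 clk=1 r=1
t0.Δ2 v=0 p=1 q=1 u=0 clk=1 r=1
t0.Δ3 v=0 p=0 q=0 u=0 clk=1 r=1
t0.Δ4 v=0 p=0 q=0 u=1 clk=1 r=1
t0.Δ5 v=0 p=1 q=0 u=1 clk=1 r=1
t1.Δ0 v=0 p=1 q=0 u=1 clk=1 r=1
t1.Δ1 v=0 p=1 q=0 u=1 clk=0 r=1
t2.Δ0 v=0 p=1 q=0 u=1 clk=0 r=1
t2.Δ1 v=0 p=1 q=0 u=1 clk=1 r=1
t2.Δ2 v=1 p=1 q=0 u=1 clk=1 r=1
t2.Δ3 v=1 p=1 q=1 u=1 clk=1 r=1
t2.Δ4 v=1 p=1 q=1 u=0 clk=1 r=1
t3.Δ0 v=1 p=1 q=1 u=0 clk=1 r=1
t3.Δ1 v=1 p=1 q=1 u=0 clk=0 r=1
t4.Δ0 v=1 p=1 q=1 u=0 clk=0 r=1
t4.Δ1 v=1 p=1 q=1 u=0 clk=1 r=1
t4.Δ2 v=0 p=1 q=1 u=0 clk=1 r=1
t4.Δ3 v=0 p=0 q=0 u=0 clk=1 r=1
t4.Δ4 v=0 p=0 q=0 u=1 clk=1 r=1
t4.Δ5 v=0 p=1 q=0 u=1 clk=1 r=1
t5.Δ0 v=0 p=1 q=0 u=1 clk=1 r=1
t5.Δ1 v=0 p=1 q=0 u=1 clk=0 r=1
t6.Δ0 v=0 p=1 q=0 u=1 clk=0 r=1
t6.Δ1 v=0 p=1 q=0 u=1 clk=1 r=1
t6.Δ2 v=1 p=1 q=0 u=1 clk=1 r=1
t6.Δ3 v=1 p=1 q=1 u=1 clk=1 r=1
t6.Δ4 v=1 p=1 q=1 u=0 clk=1 r=1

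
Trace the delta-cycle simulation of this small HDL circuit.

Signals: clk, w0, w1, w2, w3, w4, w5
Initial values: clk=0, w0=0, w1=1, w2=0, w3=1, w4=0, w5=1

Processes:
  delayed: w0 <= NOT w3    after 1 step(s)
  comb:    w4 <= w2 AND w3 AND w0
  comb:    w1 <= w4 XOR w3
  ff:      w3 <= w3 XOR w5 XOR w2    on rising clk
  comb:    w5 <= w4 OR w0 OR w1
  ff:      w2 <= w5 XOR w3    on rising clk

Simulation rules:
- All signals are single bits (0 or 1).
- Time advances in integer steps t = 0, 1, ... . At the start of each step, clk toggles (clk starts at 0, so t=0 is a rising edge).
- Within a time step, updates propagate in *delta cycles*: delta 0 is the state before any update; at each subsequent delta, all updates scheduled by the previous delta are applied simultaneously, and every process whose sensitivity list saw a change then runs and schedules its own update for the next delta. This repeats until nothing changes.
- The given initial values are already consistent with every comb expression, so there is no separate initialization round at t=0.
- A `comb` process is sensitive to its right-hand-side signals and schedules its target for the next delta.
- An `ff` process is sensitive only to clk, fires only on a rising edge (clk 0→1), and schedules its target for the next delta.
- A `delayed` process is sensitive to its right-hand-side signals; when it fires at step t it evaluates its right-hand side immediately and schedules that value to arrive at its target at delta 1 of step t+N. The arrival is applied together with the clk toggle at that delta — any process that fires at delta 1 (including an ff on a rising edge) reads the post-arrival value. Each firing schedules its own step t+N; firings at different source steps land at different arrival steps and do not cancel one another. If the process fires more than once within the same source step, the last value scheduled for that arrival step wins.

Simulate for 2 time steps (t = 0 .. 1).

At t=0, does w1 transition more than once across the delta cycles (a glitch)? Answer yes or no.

no

t=0 Δ0: w2=0 w5=1 w0=0 w1=1 clk=0 w3=1 w4=0
  Δ1: clk:0→1
  Δ2: w3:1→0
  Δ3: w1:1→0
  Δ4: w5:1→0
  (4Δ to stable)
t=1 Δ0: w2=0 w5=0 w0=0 w1=0 clk=1 w3=0 w4=0
  Δ1: w0:0→1, clk:1→0
  Δ2: w5:0→1
  (2Δ to stable)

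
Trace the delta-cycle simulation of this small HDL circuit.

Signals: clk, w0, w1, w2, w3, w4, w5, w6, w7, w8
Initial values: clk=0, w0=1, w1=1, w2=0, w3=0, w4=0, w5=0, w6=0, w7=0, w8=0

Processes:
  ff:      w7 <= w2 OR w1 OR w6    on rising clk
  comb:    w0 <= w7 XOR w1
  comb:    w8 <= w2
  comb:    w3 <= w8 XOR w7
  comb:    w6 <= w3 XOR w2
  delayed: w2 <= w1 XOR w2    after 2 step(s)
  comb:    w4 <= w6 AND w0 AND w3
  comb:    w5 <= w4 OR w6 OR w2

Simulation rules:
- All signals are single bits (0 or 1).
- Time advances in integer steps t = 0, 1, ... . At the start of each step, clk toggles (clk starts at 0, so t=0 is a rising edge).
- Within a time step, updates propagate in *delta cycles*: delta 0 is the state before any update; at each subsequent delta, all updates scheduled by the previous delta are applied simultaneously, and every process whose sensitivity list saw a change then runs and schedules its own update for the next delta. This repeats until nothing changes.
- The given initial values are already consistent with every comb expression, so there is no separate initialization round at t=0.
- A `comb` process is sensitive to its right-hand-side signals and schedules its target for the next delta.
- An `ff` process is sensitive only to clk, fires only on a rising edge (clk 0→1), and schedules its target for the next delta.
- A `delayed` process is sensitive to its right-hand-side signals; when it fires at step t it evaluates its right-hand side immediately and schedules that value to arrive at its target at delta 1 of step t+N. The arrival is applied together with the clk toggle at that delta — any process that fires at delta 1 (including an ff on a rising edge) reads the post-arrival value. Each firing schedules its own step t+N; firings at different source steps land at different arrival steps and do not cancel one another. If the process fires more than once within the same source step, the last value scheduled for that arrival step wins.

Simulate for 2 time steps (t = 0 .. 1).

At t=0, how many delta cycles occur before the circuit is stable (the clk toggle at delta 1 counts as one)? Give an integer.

t=0 Δ0: w7=0 w5=0 w6=0 w0=1 w2=0 w4=0 w8=0 w3=0 clk=0 w1=1
  Δ1: clk:0→1
  Δ2: w7:0→1
  Δ3: w0:1→0, w3:0→1
  Δ4: w6:0→1
  Δ5: w5:0→1
  (5Δ to stable)
t=1 Δ0: w7=1 w5=1 w6=1 w0=0 w2=0 w4=0 w8=0 w3=1 clk=1 w1=1
  Δ1: clk:1→0
  (1Δ to stable)

5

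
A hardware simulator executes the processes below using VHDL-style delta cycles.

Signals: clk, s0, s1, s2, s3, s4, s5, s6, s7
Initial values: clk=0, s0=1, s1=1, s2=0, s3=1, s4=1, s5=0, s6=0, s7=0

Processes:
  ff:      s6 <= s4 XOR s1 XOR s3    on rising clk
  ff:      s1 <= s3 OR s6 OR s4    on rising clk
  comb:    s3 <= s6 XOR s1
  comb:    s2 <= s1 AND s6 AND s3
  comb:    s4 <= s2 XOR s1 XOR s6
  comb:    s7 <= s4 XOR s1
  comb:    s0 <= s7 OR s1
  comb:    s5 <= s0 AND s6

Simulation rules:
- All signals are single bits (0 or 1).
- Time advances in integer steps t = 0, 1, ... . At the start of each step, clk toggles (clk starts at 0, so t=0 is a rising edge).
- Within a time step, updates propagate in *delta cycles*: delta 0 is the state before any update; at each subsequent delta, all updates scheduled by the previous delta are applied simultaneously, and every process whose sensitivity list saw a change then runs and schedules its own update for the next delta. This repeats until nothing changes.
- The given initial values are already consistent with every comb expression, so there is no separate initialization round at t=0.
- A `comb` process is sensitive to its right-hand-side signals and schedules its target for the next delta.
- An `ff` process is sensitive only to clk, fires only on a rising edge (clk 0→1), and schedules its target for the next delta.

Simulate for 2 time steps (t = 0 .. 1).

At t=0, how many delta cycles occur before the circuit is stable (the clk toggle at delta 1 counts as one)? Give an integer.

t0.Δ0 s0=1 s5=0 s1=1 s3=1 clk=0 s4=1 s7=0 s2=0 s6=0
t0.Δ1 s0=1 s5=0 s1=1 s3=1 clk=1 s4=1 s7=0 s2=0 s6=0
t0.Δ2 s0=1 s5=0 s1=1 s3=1 clk=1 s4=1 s7=0 s2=0 s6=1
t0.Δ3 s0=1 s5=1 s1=1 s3=0 clk=1 s4=0 s7=0 s2=1 s6=1
t0.Δ4 s0=1 s5=1 s1=1 s3=0 clk=1 s4=1 s7=1 s2=0 s6=1
t0.Δ5 s0=1 s5=1 s1=1 s3=0 clk=1 s4=0 s7=0 s2=0 s6=1
t0.Δ6 s0=1 s5=1 s1=1 s3=0 clk=1 s4=0 s7=1 s2=0 s6=1
t1.Δ0 s0=1 s5=1 s1=1 s3=0 clk=1 s4=0 s7=1 s2=0 s6=1
t1.Δ1 s0=1 s5=1 s1=1 s3=0 clk=0 s4=0 s7=1 s2=0 s6=1

6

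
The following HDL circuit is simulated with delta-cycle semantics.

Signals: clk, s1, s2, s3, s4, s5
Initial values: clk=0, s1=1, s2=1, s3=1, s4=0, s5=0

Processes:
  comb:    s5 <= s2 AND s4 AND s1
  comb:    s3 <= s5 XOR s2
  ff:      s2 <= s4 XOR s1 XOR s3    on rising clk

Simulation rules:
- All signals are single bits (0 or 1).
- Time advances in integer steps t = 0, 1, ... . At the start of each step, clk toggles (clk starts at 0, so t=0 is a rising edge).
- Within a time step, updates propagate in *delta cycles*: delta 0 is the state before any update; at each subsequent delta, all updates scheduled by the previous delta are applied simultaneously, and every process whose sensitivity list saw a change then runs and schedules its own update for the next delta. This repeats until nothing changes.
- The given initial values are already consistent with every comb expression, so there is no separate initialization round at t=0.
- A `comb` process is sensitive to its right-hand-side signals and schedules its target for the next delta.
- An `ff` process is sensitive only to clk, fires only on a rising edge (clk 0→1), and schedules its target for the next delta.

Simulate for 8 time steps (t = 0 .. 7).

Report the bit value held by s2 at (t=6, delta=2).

[bits: clk,s3,s2,s5,s4,s1]
t=0: Δ0=011001 Δ1=111001 Δ2=110001 Δ3=100001 | 3Δ
t=1: Δ0=100001 Δ1=000001 | 1Δ
t=2: Δ0=000001 Δ1=100001 Δ2=101001 Δ3=111001 | 3Δ
t=3: Δ0=111001 Δ1=011001 | 1Δ
t=4: Δ0=011001 Δ1=111001 Δ2=110001 Δ3=100001 | 3Δ
t=5: Δ0=100001 Δ1=000001 | 1Δ
t=6: Δ0=000001 Δ1=100001 Δ2=101001 Δ3=111001 | 3Δ
t=7: Δ0=111001 Δ1=011001 | 1Δ

1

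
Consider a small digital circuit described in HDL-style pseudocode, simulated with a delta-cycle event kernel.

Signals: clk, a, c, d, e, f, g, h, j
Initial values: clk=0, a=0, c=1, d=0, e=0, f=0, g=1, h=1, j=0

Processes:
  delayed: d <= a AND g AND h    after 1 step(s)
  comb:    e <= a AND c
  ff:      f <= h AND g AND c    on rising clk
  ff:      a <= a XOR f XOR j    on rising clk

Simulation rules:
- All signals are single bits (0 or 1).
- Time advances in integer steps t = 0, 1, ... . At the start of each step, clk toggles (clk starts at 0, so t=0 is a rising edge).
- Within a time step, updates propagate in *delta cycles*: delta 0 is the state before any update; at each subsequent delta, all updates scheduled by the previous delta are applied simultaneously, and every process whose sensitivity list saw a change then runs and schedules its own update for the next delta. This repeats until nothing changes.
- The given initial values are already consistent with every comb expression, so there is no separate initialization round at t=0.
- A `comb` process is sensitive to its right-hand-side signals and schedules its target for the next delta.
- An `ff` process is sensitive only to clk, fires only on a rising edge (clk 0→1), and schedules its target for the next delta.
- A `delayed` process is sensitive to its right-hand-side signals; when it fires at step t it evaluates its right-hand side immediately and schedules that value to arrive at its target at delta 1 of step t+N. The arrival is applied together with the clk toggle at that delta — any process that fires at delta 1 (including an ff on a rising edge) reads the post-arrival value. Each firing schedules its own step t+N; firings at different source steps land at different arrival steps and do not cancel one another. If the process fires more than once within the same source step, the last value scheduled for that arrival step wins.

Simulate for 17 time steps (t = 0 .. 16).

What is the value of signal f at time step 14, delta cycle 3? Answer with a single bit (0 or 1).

t0.Δ0 clk=0 d=0 a=0 e=0 g=1 f=0 c=1 h=1 j=0
t0.Δ1 clk=1 d=0 a=0 e=0 g=1 f=0 c=1 h=1 j=0
t0.Δ2 clk=1 d=0 a=0 e=0 g=1 f=1 c=1 h=1 j=0
t1.Δ0 clk=1 d=0 a=0 e=0 g=1 f=1 c=1 h=1 j=0
t1.Δ1 clk=0 d=0 a=0 e=0 g=1 f=1 c=1 h=1 j=0
t2.Δ0 clk=0 d=0 a=0 e=0 g=1 f=1 c=1 h=1 j=0
t2.Δ1 clk=1 d=0 a=0 e=0 g=1 f=1 c=1 h=1 j=0
t2.Δ2 clk=1 d=0 a=1 e=0 g=1 f=1 c=1 h=1 j=0
t2.Δ3 clk=1 d=0 a=1 e=1 g=1 f=1 c=1 h=1 j=0
t3.Δ0 clk=1 d=0 a=1 e=1 g=1 f=1 c=1 h=1 j=0
t3.Δ1 clk=0 d=1 a=1 e=1 g=1 f=1 c=1 h=1 j=0
t4.Δ0 clk=0 d=1 a=1 e=1 g=1 f=1 c=1 h=1 j=0
t4.Δ1 clk=1 d=1 a=1 e=1 g=1 f=1 c=1 h=1 j=0
t4.Δ2 clk=1 d=1 a=0 e=1 g=1 f=1 c=1 h=1 j=0
t4.Δ3 clk=1 d=1 a=0 e=0 g=1 f=1 c=1 h=1 j=0
t5.Δ0 clk=1 d=1 a=0 e=0 g=1 f=1 c=1 h=1 j=0
t5.Δ1 clk=0 d=0 a=0 e=0 g=1 f=1 c=1 h=1 j=0
t6.Δ0 clk=0 d=0 a=0 e=0 g=1 f=1 c=1 h=1 j=0
t6.Δ1 clk=1 d=0 a=0 e=0 g=1 f=1 c=1 h=1 j=0
t6.Δ2 clk=1 d=0 a=1 e=0 g=1 f=1 c=1 h=1 j=0
t6.Δ3 clk=1 d=0 a=1 e=1 g=1 f=1 c=1 h=1 j=0
t7.Δ0 clk=1 d=0 a=1 e=1 g=1 f=1 c=1 h=1 j=0
t7.Δ1 clk=0 d=1 a=1 e=1 g=1 f=1 c=1 h=1 j=0
t8.Δ0 clk=0 d=1 a=1 e=1 g=1 f=1 c=1 h=1 j=0
t8.Δ1 clk=1 d=1 a=1 e=1 g=1 f=1 c=1 h=1 j=0
t8.Δ2 clk=1 d=1 a=0 e=1 g=1 f=1 c=1 h=1 j=0
t8.Δ3 clk=1 d=1 a=0 e=0 g=1 f=1 c=1 h=1 j=0
t9.Δ0 clk=1 d=1 a=0 e=0 g=1 f=1 c=1 h=1 j=0
t9.Δ1 clk=0 d=0 a=0 e=0 g=1 f=1 c=1 h=1 j=0
t10.Δ0 clk=0 d=0 a=0 e=0 g=1 f=1 c=1 h=1 j=0
t10.Δ1 clk=1 d=0 a=0 e=0 g=1 f=1 c=1 h=1 j=0
t10.Δ2 clk=1 d=0 a=1 e=0 g=1 f=1 c=1 h=1 j=0
t10.Δ3 clk=1 d=0 a=1 e=1 g=1 f=1 c=1 h=1 j=0
t11.Δ0 clk=1 d=0 a=1 e=1 g=1 f=1 c=1 h=1 j=0
t11.Δ1 clk=0 d=1 a=1 e=1 g=1 f=1 c=1 h=1 j=0
t12.Δ0 clk=0 d=1 a=1 e=1 g=1 f=1 c=1 h=1 j=0
t12.Δ1 clk=1 d=1 a=1 e=1 g=1 f=1 c=1 h=1 j=0
t12.Δ2 clk=1 d=1 a=0 e=1 g=1 f=1 c=1 h=1 j=0
t12.Δ3 clk=1 d=1 a=0 e=0 g=1 f=1 c=1 h=1 j=0
t13.Δ0 clk=1 d=1 a=0 e=0 g=1 f=1 c=1 h=1 j=0
t13.Δ1 clk=0 d=0 a=0 e=0 g=1 f=1 c=1 h=1 j=0
t14.Δ0 clk=0 d=0 a=0 e=0 g=1 f=1 c=1 h=1 j=0
t14.Δ1 clk=1 d=0 a=0 e=0 g=1 f=1 c=1 h=1 j=0
t14.Δ2 clk=1 d=0 a=1 e=0 g=1 f=1 c=1 h=1 j=0
t14.Δ3 clk=1 d=0 a=1 e=1 g=1 f=1 c=1 h=1 j=0
t15.Δ0 clk=1 d=0 a=1 e=1 g=1 f=1 c=1 h=1 j=0
t15.Δ1 clk=0 d=1 a=1 e=1 g=1 f=1 c=1 h=1 j=0
t16.Δ0 clk=0 d=1 a=1 e=1 g=1 f=1 c=1 h=1 j=0
t16.Δ1 clk=1 d=1 a=1 e=1 g=1 f=1 c=1 h=1 j=0
t16.Δ2 clk=1 d=1 a=0 e=1 g=1 f=1 c=1 h=1 j=0
t16.Δ3 clk=1 d=1 a=0 e=0 g=1 f=1 c=1 h=1 j=0

1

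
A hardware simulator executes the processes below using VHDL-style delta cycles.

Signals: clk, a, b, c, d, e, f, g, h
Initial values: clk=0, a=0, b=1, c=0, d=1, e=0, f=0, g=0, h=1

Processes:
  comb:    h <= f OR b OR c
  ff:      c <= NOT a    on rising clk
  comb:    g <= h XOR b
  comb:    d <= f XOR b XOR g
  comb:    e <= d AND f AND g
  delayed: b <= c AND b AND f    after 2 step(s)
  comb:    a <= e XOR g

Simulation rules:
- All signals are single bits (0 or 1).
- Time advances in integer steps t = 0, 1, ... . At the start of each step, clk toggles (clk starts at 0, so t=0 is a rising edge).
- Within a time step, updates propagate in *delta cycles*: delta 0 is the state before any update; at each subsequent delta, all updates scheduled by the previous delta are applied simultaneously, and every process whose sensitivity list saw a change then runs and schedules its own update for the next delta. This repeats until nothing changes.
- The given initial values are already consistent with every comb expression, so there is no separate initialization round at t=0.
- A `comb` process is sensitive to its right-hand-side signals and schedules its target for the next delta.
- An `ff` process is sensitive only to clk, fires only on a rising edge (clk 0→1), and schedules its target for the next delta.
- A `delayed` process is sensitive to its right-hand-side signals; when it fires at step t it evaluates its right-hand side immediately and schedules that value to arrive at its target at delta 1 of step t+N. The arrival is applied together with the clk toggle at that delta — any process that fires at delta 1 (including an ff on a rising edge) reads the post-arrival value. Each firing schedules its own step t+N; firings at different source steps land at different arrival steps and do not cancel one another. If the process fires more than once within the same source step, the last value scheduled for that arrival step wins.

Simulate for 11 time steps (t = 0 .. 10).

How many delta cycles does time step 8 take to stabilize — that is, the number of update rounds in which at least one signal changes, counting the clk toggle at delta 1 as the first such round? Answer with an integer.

t=0 Δ0: f=0 a=0 g=0 clk=0 h=1 c=0 d=1 e=0 b=1
  Δ1: clk:0→1
  Δ2: c:0→1
  (2Δ to stable)
t=1 Δ0: f=0 a=0 g=0 clk=1 h=1 c=1 d=1 e=0 b=1
  Δ1: clk:1→0
  (1Δ to stable)
t=2 Δ0: f=0 a=0 g=0 clk=0 h=1 c=1 d=1 e=0 b=1
  Δ1: clk:0→1, b:1→0
  Δ2: g:0→1, d:1→0
  Δ3: a:0→1, d:0→1
  (3Δ to stable)
t=3 Δ0: f=0 a=1 g=1 clk=1 h=1 c=1 d=1 e=0 b=0
  Δ1: clk:1→0
  (1Δ to stable)
t=4 Δ0: f=0 a=1 g=1 clk=0 h=1 c=1 d=1 e=0 b=0
  Δ1: clk:0→1
  Δ2: c:1→0
  Δ3: h:1→0
  Δ4: g:1→0
  Δ5: a:1→0, d:1→0
  (5Δ to stable)
t=5 Δ0: f=0 a=0 g=0 clk=1 h=0 c=0 d=0 e=0 b=0
  Δ1: clk:1→0
  (1Δ to stable)
t=6 Δ0: f=0 a=0 g=0 clk=0 h=0 c=0 d=0 e=0 b=0
  Δ1: clk:0→1
  Δ2: c:0→1
  Δ3: h:0→1
  Δ4: g:0→1
  Δ5: a:0→1, d:0→1
  (5Δ to stable)
t=7 Δ0: f=0 a=1 g=1 clk=1 h=1 c=1 d=1 e=0 b=0
  Δ1: clk:1→0
  (1Δ to stable)
t=8 Δ0: f=0 a=1 g=1 clk=0 h=1 c=1 d=1 e=0 b=0
  Δ1: clk:0→1
  Δ2: c:1→0
  Δ3: h:1→0
  Δ4: g:1→0
  Δ5: a:1→0, d:1→0
  (5Δ to stable)
t=9 Δ0: f=0 a=0 g=0 clk=1 h=0 c=0 d=0 e=0 b=0
  Δ1: clk:1→0
  (1Δ to stable)
t=10 Δ0: f=0 a=0 g=0 clk=0 h=0 c=0 d=0 e=0 b=0
  Δ1: clk:0→1
  Δ2: c:0→1
  Δ3: h:0→1
  Δ4: g:0→1
  Δ5: a:0→1, d:0→1
  (5Δ to stable)

5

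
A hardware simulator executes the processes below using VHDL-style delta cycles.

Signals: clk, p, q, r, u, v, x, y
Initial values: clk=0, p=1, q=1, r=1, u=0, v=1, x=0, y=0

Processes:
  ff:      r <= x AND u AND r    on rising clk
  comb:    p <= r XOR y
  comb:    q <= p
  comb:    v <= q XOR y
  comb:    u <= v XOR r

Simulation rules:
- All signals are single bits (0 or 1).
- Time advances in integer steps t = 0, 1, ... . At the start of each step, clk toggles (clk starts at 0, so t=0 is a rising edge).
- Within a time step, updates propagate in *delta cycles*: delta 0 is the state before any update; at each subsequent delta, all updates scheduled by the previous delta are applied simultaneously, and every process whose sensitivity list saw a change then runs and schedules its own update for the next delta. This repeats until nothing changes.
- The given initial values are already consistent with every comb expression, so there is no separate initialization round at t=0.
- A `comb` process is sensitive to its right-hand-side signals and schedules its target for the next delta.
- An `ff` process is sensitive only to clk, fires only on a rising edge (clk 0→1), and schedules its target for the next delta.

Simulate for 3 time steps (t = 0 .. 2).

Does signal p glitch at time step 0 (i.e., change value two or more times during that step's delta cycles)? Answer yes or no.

no

t=0 Δ0: clk=0 r=1 u=0 x=0 q=1 v=1 p=1 y=0
  Δ1: clk:0→1
  Δ2: r:1→0
  Δ3: u:0→1, p:1→0
  Δ4: q:1→0
  Δ5: v:1→0
  Δ6: u:1→0
  (6Δ to stable)
t=1 Δ0: clk=1 r=0 u=0 x=0 q=0 v=0 p=0 y=0
  Δ1: clk:1→0
  (1Δ to stable)
t=2 Δ0: clk=0 r=0 u=0 x=0 q=0 v=0 p=0 y=0
  Δ1: clk:0→1
  (1Δ to stable)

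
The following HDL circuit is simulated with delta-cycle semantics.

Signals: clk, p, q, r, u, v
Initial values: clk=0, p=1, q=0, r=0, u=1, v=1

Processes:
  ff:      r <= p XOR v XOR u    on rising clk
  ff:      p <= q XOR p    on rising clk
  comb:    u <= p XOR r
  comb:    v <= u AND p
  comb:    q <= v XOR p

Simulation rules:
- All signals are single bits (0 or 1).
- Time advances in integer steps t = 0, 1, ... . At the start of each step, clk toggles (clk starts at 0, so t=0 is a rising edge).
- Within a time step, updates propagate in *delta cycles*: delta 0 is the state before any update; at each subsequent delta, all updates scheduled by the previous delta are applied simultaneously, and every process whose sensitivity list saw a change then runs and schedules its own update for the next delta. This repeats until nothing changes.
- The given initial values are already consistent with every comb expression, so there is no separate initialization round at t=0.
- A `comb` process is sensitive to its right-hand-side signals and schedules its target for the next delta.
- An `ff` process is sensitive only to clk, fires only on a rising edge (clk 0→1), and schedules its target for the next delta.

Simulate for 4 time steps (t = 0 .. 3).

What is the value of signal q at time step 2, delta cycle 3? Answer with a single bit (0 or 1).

[bits: p,clk,u,r,v,q]
t=0: Δ0=101010 Δ1=111010 Δ2=111110 Δ3=110110 Δ4=110100 Δ5=110101 | 5Δ
t=1: Δ0=110101 Δ1=100101 | 1Δ
t=2: Δ0=100101 Δ1=110101 Δ2=010101 Δ3=011100 | 3Δ
t=3: Δ0=011100 Δ1=001100 | 1Δ

0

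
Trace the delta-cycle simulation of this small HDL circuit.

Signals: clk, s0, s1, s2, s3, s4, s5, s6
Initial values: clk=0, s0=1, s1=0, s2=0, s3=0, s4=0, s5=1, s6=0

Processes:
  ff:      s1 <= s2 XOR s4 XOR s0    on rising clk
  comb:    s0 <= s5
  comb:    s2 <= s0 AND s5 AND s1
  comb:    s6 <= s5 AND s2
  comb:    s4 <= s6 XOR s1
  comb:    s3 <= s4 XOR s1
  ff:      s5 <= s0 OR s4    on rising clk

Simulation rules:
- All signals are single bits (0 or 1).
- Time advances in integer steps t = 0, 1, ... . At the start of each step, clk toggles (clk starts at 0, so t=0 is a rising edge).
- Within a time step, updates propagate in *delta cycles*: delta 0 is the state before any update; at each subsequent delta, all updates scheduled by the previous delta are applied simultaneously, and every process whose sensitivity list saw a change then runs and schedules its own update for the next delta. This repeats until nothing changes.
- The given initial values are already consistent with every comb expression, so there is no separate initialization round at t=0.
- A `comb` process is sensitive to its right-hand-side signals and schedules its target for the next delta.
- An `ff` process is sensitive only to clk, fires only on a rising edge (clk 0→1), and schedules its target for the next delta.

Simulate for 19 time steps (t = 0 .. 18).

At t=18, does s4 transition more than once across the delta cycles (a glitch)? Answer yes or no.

t=0 Δ0: s5=1 s2=0 s0=1 s4=0 s3=0 s1=0 s6=0 clk=0
  Δ1: clk:0→1
  Δ2: s1:0→1
  Δ3: s2:0→1, s4:0→1, s3:0→1
  Δ4: s3:1→0, s6:0→1
  Δ5: s4:1→0
  Δ6: s3:0→1
  (6Δ to stable)
t=1 Δ0: s5=1 s2=1 s0=1 s4=0 s3=1 s1=1 s6=1 clk=1
  Δ1: clk:1→0
  (1Δ to stable)
t=2 Δ0: s5=1 s2=1 s0=1 s4=0 s3=1 s1=1 s6=1 clk=0
  Δ1: clk:0→1
  Δ2: s1:1→0
  Δ3: s2:1→0, s4:0→1, s3:1→0
  Δ4: s3:0→1, s6:1→0
  Δ5: s4:1→0
  Δ6: s3:1→0
  (6Δ to stable)
t=3 Δ0: s5=1 s2=0 s0=1 s4=0 s3=0 s1=0 s6=0 clk=1
  Δ1: clk:1→0
  (1Δ to stable)
t=4 Δ0: s5=1 s2=0 s0=1 s4=0 s3=0 s1=0 s6=0 clk=0
  Δ1: clk:0→1
  Δ2: s1:0→1
  Δ3: s2:0→1, s4:0→1, s3:0→1
  Δ4: s3:1→0, s6:0→1
  Δ5: s4:1→0
  Δ6: s3:0→1
  (6Δ to stable)
t=5 Δ0: s5=1 s2=1 s0=1 s4=0 s3=1 s1=1 s6=1 clk=1
  Δ1: clk:1→0
  (1Δ to stable)
t=6 Δ0: s5=1 s2=1 s0=1 s4=0 s3=1 s1=1 s6=1 clk=0
  Δ1: clk:0→1
  Δ2: s1:1→0
  Δ3: s2:1→0, s4:0→1, s3:1→0
  Δ4: s3:0→1, s6:1→0
  Δ5: s4:1→0
  Δ6: s3:1→0
  (6Δ to stable)
t=7 Δ0: s5=1 s2=0 s0=1 s4=0 s3=0 s1=0 s6=0 clk=1
  Δ1: clk:1→0
  (1Δ to stable)
t=8 Δ0: s5=1 s2=0 s0=1 s4=0 s3=0 s1=0 s6=0 clk=0
  Δ1: clk:0→1
  Δ2: s1:0→1
  Δ3: s2:0→1, s4:0→1, s3:0→1
  Δ4: s3:1→0, s6:0→1
  Δ5: s4:1→0
  Δ6: s3:0→1
  (6Δ to stable)
t=9 Δ0: s5=1 s2=1 s0=1 s4=0 s3=1 s1=1 s6=1 clk=1
  Δ1: clk:1→0
  (1Δ to stable)
t=10 Δ0: s5=1 s2=1 s0=1 s4=0 s3=1 s1=1 s6=1 clk=0
  Δ1: clk:0→1
  Δ2: s1:1→0
  Δ3: s2:1→0, s4:0→1, s3:1→0
  Δ4: s3:0→1, s6:1→0
  Δ5: s4:1→0
  Δ6: s3:1→0
  (6Δ to stable)
t=11 Δ0: s5=1 s2=0 s0=1 s4=0 s3=0 s1=0 s6=0 clk=1
  Δ1: clk:1→0
  (1Δ to stable)
t=12 Δ0: s5=1 s2=0 s0=1 s4=0 s3=0 s1=0 s6=0 clk=0
  Δ1: clk:0→1
  Δ2: s1:0→1
  Δ3: s2:0→1, s4:0→1, s3:0→1
  Δ4: s3:1→0, s6:0→1
  Δ5: s4:1→0
  Δ6: s3:0→1
  (6Δ to stable)
t=13 Δ0: s5=1 s2=1 s0=1 s4=0 s3=1 s1=1 s6=1 clk=1
  Δ1: clk:1→0
  (1Δ to stable)
t=14 Δ0: s5=1 s2=1 s0=1 s4=0 s3=1 s1=1 s6=1 clk=0
  Δ1: clk:0→1
  Δ2: s1:1→0
  Δ3: s2:1→0, s4:0→1, s3:1→0
  Δ4: s3:0→1, s6:1→0
  Δ5: s4:1→0
  Δ6: s3:1→0
  (6Δ to stable)
t=15 Δ0: s5=1 s2=0 s0=1 s4=0 s3=0 s1=0 s6=0 clk=1
  Δ1: clk:1→0
  (1Δ to stable)
t=16 Δ0: s5=1 s2=0 s0=1 s4=0 s3=0 s1=0 s6=0 clk=0
  Δ1: clk:0→1
  Δ2: s1:0→1
  Δ3: s2:0→1, s4:0→1, s3:0→1
  Δ4: s3:1→0, s6:0→1
  Δ5: s4:1→0
  Δ6: s3:0→1
  (6Δ to stable)
t=17 Δ0: s5=1 s2=1 s0=1 s4=0 s3=1 s1=1 s6=1 clk=1
  Δ1: clk:1→0
  (1Δ to stable)
t=18 Δ0: s5=1 s2=1 s0=1 s4=0 s3=1 s1=1 s6=1 clk=0
  Δ1: clk:0→1
  Δ2: s1:1→0
  Δ3: s2:1→0, s4:0→1, s3:1→0
  Δ4: s3:0→1, s6:1→0
  Δ5: s4:1→0
  Δ6: s3:1→0
  (6Δ to stable)

yes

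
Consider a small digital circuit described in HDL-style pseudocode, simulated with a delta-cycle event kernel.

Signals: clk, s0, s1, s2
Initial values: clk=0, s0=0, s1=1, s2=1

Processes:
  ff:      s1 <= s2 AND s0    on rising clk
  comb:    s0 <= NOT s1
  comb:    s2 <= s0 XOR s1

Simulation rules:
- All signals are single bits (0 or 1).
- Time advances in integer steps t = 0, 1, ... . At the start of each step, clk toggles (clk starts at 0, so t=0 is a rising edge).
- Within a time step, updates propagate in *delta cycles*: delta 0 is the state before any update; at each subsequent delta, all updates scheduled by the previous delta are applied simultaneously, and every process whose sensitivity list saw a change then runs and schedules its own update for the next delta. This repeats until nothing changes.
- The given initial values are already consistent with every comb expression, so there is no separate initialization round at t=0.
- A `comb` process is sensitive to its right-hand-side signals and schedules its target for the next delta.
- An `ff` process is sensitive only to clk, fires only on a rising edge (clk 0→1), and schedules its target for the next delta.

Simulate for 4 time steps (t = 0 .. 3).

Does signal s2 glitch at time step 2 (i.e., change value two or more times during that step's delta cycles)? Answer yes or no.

t=0 Δ0: clk=0 s1=1 s0=0 s2=1
  Δ1: clk:0→1
  Δ2: s1:1→0
  Δ3: s0:0→1, s2:1→0
  Δ4: s2:0→1
  (4Δ to stable)
t=1 Δ0: clk=1 s1=0 s0=1 s2=1
  Δ1: clk:1→0
  (1Δ to stable)
t=2 Δ0: clk=0 s1=0 s0=1 s2=1
  Δ1: clk:0→1
  Δ2: s1:0→1
  Δ3: s0:1→0, s2:1→0
  Δ4: s2:0→1
  (4Δ to stable)
t=3 Δ0: clk=1 s1=1 s0=0 s2=1
  Δ1: clk:1→0
  (1Δ to stable)

yes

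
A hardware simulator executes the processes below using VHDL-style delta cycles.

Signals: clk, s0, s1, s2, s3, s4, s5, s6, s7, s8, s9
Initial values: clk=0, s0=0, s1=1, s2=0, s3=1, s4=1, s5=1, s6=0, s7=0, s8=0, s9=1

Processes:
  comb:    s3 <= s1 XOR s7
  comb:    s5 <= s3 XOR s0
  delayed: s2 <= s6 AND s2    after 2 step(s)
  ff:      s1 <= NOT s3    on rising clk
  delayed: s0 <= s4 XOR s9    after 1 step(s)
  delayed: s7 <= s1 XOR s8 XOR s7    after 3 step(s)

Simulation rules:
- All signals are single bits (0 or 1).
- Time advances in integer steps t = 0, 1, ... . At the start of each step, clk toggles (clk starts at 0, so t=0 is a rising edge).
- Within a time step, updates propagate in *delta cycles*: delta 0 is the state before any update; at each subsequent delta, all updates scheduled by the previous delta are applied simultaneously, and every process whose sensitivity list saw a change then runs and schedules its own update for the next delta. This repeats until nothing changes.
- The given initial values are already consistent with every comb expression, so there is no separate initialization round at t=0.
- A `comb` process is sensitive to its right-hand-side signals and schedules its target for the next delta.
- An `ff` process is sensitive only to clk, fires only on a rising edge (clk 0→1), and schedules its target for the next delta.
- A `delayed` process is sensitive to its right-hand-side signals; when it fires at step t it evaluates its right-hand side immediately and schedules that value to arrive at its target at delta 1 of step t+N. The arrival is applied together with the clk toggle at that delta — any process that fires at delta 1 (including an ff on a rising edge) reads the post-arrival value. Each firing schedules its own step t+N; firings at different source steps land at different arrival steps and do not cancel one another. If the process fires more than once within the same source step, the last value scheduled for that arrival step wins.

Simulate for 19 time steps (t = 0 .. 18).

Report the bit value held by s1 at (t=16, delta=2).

t0.Δ0 s1=1 s2=0 s3=1 s6=0 s5=1 clk=0 s7=0 s8=0 s9=1 s0=0 s4=1
t0.Δ1 s1=1 s2=0 s3=1 s6=0 s5=1 clk=1 s7=0 s8=0 s9=1 s0=0 s4=1
t0.Δ2 s1=0 s2=0 s3=1 s6=0 s5=1 clk=1 s7=0 s8=0 s9=1 s0=0 s4=1
t0.Δ3 s1=0 s2=0 s3=0 s6=0 s5=1 clk=1 s7=0 s8=0 s9=1 s0=0 s4=1
t0.Δ4 s1=0 s2=0 s3=0 s6=0 s5=0 clk=1 s7=0 s8=0 s9=1 s0=0 s4=1
t1.Δ0 s1=0 s2=0 s3=0 s6=0 s5=0 clk=1 s7=0 s8=0 s9=1 s0=0 s4=1
t1.Δ1 s1=0 s2=0 s3=0 s6=0 s5=0 clk=0 s7=0 s8=0 s9=1 s0=0 s4=1
t2.Δ0 s1=0 s2=0 s3=0 s6=0 s5=0 clk=0 s7=0 s8=0 s9=1 s0=0 s4=1
t2.Δ1 s1=0 s2=0 s3=0 s6=0 s5=0 clk=1 s7=0 s8=0 s9=1 s0=0 s4=1
t2.Δ2 s1=1 s2=0 s3=0 s6=0 s5=0 clk=1 s7=0 s8=0 s9=1 s0=0 s4=1
t2.Δ3 s1=1 s2=0 s3=1 s6=0 s5=0 clk=1 s7=0 s8=0 s9=1 s0=0 s4=1
t2.Δ4 s1=1 s2=0 s3=1 s6=0 s5=1 clk=1 s7=0 s8=0 s9=1 s0=0 s4=1
t3.Δ0 s1=1 s2=0 s3=1 s6=0 s5=1 clk=1 s7=0 s8=0 s9=1 s0=0 s4=1
t3.Δ1 s1=1 s2=0 s3=1 s6=0 s5=1 clk=0 s7=0 s8=0 s9=1 s0=0 s4=1
t4.Δ0 s1=1 s2=0 s3=1 s6=0 s5=1 clk=0 s7=0 s8=0 s9=1 s0=0 s4=1
t4.Δ1 s1=1 s2=0 s3=1 s6=0 s5=1 clk=1 s7=0 s8=0 s9=1 s0=0 s4=1
t4.Δ2 s1=0 s2=0 s3=1 s6=0 s5=1 clk=1 s7=0 s8=0 s9=1 s0=0 s4=1
t4.Δ3 s1=0 s2=0 s3=0 s6=0 s5=1 clk=1 s7=0 s8=0 s9=1 s0=0 s4=1
t4.Δ4 s1=0 s2=0 s3=0 s6=0 s5=0 clk=1 s7=0 s8=0 s9=1 s0=0 s4=1
t5.Δ0 s1=0 s2=0 s3=0 s6=0 s5=0 clk=1 s7=0 s8=0 s9=1 s0=0 s4=1
t5.Δ1 s1=0 s2=0 s3=0 s6=0 s5=0 clk=0 s7=1 s8=0 s9=1 s0=0 s4=1
t5.Δ2 s1=0 s2=0 s3=1 s6=0 s5=0 clk=0 s7=1 s8=0 s9=1 s0=0 s4=1
t5.Δ3 s1=0 s2=0 s3=1 s6=0 s5=1 clk=0 s7=1 s8=0 s9=1 s0=0 s4=1
t6.Δ0 s1=0 s2=0 s3=1 s6=0 s5=1 clk=0 s7=1 s8=0 s9=1 s0=0 s4=1
t6.Δ1 s1=0 s2=0 s3=1 s6=0 s5=1 clk=1 s7=1 s8=0 s9=1 s0=0 s4=1
t7.Δ0 s1=0 s2=0 s3=1 s6=0 s5=1 clk=1 s7=1 s8=0 s9=1 s0=0 s4=1
t7.Δ1 s1=0 s2=0 s3=1 s6=0 s5=1 clk=0 s7=0 s8=0 s9=1 s0=0 s4=1
t7.Δ2 s1=0 s2=0 s3=0 s6=0 s5=1 clk=0 s7=0 s8=0 s9=1 s0=0 s4=1
t7.Δ3 s1=0 s2=0 s3=0 s6=0 s5=0 clk=0 s7=0 s8=0 s9=1 s0=0 s4=1
t8.Δ0 s1=0 s2=0 s3=0 s6=0 s5=0 clk=0 s7=0 s8=0 s9=1 s0=0 s4=1
t8.Δ1 s1=0 s2=0 s3=0 s6=0 s5=0 clk=1 s7=1 s8=0 s9=1 s0=0 s4=1
t8.Δ2 s1=1 s2=0 s3=1 s6=0 s5=0 clk=1 s7=1 s8=0 s9=1 s0=0 s4=1
t8.Δ3 s1=1 s2=0 s3=0 s6=0 s5=1 clk=1 s7=1 s8=0 s9=1 s0=0 s4=1
t8.Δ4 s1=1 s2=0 s3=0 s6=0 s5=0 clk=1 s7=1 s8=0 s9=1 s0=0 s4=1
t9.Δ0 s1=1 s2=0 s3=0 s6=0 s5=0 clk=1 s7=1 s8=0 s9=1 s0=0 s4=1
t9.Δ1 s1=1 s2=0 s3=0 s6=0 s5=0 clk=0 s7=1 s8=0 s9=1 s0=0 s4=1
t10.Δ0 s1=1 s2=0 s3=0 s6=0 s5=0 clk=0 s7=1 s8=0 s9=1 s0=0 s4=1
t10.Δ1 s1=1 s2=0 s3=0 s6=0 s5=0 clk=1 s7=0 s8=0 s9=1 s0=0 s4=1
t10.Δ2 s1=1 s2=0 s3=1 s6=0 s5=0 clk=1 s7=0 s8=0 s9=1 s0=0 s4=1
t10.Δ3 s1=1 s2=0 s3=1 s6=0 s5=1 clk=1 s7=0 s8=0 s9=1 s0=0 s4=1
t11.Δ0 s1=1 s2=0 s3=1 s6=0 s5=1 clk=1 s7=0 s8=0 s9=1 s0=0 s4=1
t11.Δ1 s1=1 s2=0 s3=1 s6=0 s5=1 clk=0 s7=0 s8=0 s9=1 s0=0 s4=1
t12.Δ0 s1=1 s2=0 s3=1 s6=0 s5=1 clk=0 s7=0 s8=0 s9=1 s0=0 s4=1
t12.Δ1 s1=1 s2=0 s3=1 s6=0 s5=1 clk=1 s7=0 s8=0 s9=1 s0=0 s4=1
t12.Δ2 s1=0 s2=0 s3=1 s6=0 s5=1 clk=1 s7=0 s8=0 s9=1 s0=0 s4=1
t12.Δ3 s1=0 s2=0 s3=0 s6=0 s5=1 clk=1 s7=0 s8=0 s9=1 s0=0 s4=1
t12.Δ4 s1=0 s2=0 s3=0 s6=0 s5=0 clk=1 s7=0 s8=0 s9=1 s0=0 s4=1
t13.Δ0 s1=0 s2=0 s3=0 s6=0 s5=0 clk=1 s7=0 s8=0 s9=1 s0=0 s4=1
t13.Δ1 s1=0 s2=0 s3=0 s6=0 s5=0 clk=0 s7=1 s8=0 s9=1 s0=0 s4=1
t13.Δ2 s1=0 s2=0 s3=1 s6=0 s5=0 clk=0 s7=1 s8=0 s9=1 s0=0 s4=1
t13.Δ3 s1=0 s2=0 s3=1 s6=0 s5=1 clk=0 s7=1 s8=0 s9=1 s0=0 s4=1
t14.Δ0 s1=0 s2=0 s3=1 s6=0 s5=1 clk=0 s7=1 s8=0 s9=1 s0=0 s4=1
t14.Δ1 s1=0 s2=0 s3=1 s6=0 s5=1 clk=1 s7=1 s8=0 s9=1 s0=0 s4=1
t15.Δ0 s1=0 s2=0 s3=1 s6=0 s5=1 clk=1 s7=1 s8=0 s9=1 s0=0 s4=1
t15.Δ1 s1=0 s2=0 s3=1 s6=0 s5=1 clk=0 s7=0 s8=0 s9=1 s0=0 s4=1
t15.Δ2 s1=0 s2=0 s3=0 s6=0 s5=1 clk=0 s7=0 s8=0 s9=1 s0=0 s4=1
t15.Δ3 s1=0 s2=0 s3=0 s6=0 s5=0 clk=0 s7=0 s8=0 s9=1 s0=0 s4=1
t16.Δ0 s1=0 s2=0 s3=0 s6=0 s5=0 clk=0 s7=0 s8=0 s9=1 s0=0 s4=1
t16.Δ1 s1=0 s2=0 s3=0 s6=0 s5=0 clk=1 s7=1 s8=0 s9=1 s0=0 s4=1
t16.Δ2 s1=1 s2=0 s3=1 s6=0 s5=0 clk=1 s7=1 s8=0 s9=1 s0=0 s4=1
t16.Δ3 s1=1 s2=0 s3=0 s6=0 s5=1 clk=1 s7=1 s8=0 s9=1 s0=0 s4=1
t16.Δ4 s1=1 s2=0 s3=0 s6=0 s5=0 clk=1 s7=1 s8=0 s9=1 s0=0 s4=1
t17.Δ0 s1=1 s2=0 s3=0 s6=0 s5=0 clk=1 s7=1 s8=0 s9=1 s0=0 s4=1
t17.Δ1 s1=1 s2=0 s3=0 s6=0 s5=0 clk=0 s7=1 s8=0 s9=1 s0=0 s4=1
t18.Δ0 s1=1 s2=0 s3=0 s6=0 s5=0 clk=0 s7=1 s8=0 s9=1 s0=0 s4=1
t18.Δ1 s1=1 s2=0 s3=0 s6=0 s5=0 clk=1 s7=0 s8=0 s9=1 s0=0 s4=1
t18.Δ2 s1=1 s2=0 s3=1 s6=0 s5=0 clk=1 s7=0 s8=0 s9=1 s0=0 s4=1
t18.Δ3 s1=1 s2=0 s3=1 s6=0 s5=1 clk=1 s7=0 s8=0 s9=1 s0=0 s4=1

1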